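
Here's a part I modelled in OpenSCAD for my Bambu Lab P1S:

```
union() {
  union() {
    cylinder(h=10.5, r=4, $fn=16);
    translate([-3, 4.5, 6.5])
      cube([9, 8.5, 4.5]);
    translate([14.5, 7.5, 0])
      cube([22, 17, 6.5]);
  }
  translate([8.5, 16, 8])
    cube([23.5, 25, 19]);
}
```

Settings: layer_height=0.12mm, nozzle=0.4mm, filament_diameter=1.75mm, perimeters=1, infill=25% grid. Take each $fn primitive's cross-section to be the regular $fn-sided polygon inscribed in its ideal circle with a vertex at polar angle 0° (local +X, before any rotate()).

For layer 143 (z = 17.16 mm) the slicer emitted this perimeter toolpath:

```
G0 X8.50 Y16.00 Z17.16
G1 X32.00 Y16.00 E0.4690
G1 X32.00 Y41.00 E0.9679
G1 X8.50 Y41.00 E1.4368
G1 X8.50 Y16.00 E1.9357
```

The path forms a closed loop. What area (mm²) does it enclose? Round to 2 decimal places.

Apply the shoelace formula to the sequence of (X, Y) vertices; enclosed area = 587.50 mm².

587.50 mm²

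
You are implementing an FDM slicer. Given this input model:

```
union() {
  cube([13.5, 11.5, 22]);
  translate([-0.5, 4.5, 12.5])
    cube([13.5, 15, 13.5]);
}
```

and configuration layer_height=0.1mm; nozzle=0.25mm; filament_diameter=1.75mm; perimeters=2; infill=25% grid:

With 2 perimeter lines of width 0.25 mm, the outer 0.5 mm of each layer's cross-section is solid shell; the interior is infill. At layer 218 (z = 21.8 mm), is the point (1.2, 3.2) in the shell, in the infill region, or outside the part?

infill

At z = 21.8 mm: the cube is present — its section is the full 13.5×11.5 rectangle; the cube at (-0.5, 4.5) (footprint 13.5×15) is included at this height; Merging all regions: the regions partially overlap (shared area 91.00 mm²), so overlapping operands fuse into one piece — 1 connected region. Overall, the cross-section is a single solid region. The nearest boundary edge runs (0.00, 0.00)→(0.00, 4.50); distance from the point to it = 1.20 mm. The point is inside the cross-section and 1.20 mm from the nearest boundary — more than the 0.5 mm shell width (2 × 0.25), so it's in the infill interior.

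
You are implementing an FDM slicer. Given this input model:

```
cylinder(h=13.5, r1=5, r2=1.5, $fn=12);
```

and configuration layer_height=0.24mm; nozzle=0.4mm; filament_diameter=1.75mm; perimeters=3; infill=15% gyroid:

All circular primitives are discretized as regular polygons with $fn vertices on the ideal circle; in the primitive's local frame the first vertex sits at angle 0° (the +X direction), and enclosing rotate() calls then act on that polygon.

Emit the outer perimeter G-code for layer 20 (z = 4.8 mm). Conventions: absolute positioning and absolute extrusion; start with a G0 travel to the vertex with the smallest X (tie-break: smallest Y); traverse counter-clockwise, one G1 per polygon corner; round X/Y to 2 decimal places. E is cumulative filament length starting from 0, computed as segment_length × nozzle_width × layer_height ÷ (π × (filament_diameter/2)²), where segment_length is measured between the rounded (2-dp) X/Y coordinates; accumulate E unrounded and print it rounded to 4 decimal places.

At z = 4.8 mm: the cone: at t=0.356 of its height the radius interpolates to r₁+(r₂−r₁)t = 3.756, giving a regular 12-gon of that circumradius. The outline is a single polygon with 12 vertices. Extrusion per mm of travel: 0.4 × 0.24 / (π × 0.875²) = 0.039912. Accumulating E over each segment gives final E = 0.9313.

G0 X-3.76 Y0.00 Z4.80
G1 X-3.25 Y-1.88 E0.0777
G1 X-1.88 Y-3.25 E0.1551
G1 X0.00 Y-3.76 E0.2328
G1 X1.88 Y-3.25 E0.3106
G1 X3.25 Y-1.88 E0.3879
G1 X3.76 Y0.00 E0.4656
G1 X3.25 Y1.88 E0.5434
G1 X1.88 Y3.25 E0.6207
G1 X0.00 Y3.76 E0.6985
G1 X-1.88 Y3.25 E0.7762
G1 X-3.25 Y1.88 E0.8535
G1 X-3.76 Y0.00 E0.9313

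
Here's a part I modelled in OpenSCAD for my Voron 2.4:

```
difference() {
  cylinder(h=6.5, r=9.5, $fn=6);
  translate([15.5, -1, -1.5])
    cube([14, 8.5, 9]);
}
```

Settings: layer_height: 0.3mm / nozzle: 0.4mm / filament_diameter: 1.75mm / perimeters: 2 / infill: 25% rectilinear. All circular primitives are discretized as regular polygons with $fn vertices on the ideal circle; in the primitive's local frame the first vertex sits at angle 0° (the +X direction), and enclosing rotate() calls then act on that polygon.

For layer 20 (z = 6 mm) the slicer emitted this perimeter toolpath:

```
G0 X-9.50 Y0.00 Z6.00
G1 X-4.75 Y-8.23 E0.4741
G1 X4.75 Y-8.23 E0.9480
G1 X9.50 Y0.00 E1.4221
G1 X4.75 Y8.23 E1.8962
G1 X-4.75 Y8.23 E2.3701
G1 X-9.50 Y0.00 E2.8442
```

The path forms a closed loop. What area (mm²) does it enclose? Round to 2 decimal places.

234.56 mm²

Apply the shoelace formula to the sequence of (X, Y) vertices; enclosed area = 234.56 mm².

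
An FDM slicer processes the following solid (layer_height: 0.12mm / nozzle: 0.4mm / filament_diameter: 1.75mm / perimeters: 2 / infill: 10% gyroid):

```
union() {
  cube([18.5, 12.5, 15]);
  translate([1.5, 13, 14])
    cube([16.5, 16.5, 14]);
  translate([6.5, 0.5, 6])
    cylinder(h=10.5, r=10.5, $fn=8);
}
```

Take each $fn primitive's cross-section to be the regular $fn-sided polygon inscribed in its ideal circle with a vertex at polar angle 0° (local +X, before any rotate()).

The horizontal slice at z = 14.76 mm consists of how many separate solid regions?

At z = 14.76 mm: the cube is present — its section is the full 18.5×12.5 rectangle; the cube at (1.5, 13) (footprint 16.5×16.5) is included at this height; the r=10.5 cylinder at (6.5, 0.5) contributes a regular 8-gon of circumradius 10.5; Combining (union): the regions partially overlap (shared area 145.91 mm²), so overlapping operands fuse into one piece — 2 connected regions. The result has 2 disconnected regions.

2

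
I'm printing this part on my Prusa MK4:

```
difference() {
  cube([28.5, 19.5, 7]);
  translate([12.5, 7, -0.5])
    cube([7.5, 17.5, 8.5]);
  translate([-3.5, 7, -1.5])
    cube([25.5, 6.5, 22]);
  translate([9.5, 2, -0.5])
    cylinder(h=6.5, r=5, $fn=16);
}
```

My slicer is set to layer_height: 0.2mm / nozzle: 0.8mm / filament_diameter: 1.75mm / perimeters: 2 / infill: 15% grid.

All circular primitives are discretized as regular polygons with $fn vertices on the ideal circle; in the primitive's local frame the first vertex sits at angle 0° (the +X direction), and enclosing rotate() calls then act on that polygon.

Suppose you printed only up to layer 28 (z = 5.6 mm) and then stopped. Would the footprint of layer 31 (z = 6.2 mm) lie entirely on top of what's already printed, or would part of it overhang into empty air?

Compare the two slices. At z = 5.6: the 28.5×19.5 cube contributes its full rectangle (area 555.75 mm²); the 7.5×17.5 cube at (12.5, 7) contributes its full rectangle (area 131.25 mm²); the cube at (-3.5, 7) (footprint 25.5×6.5) is included at this height (area 165.75 mm²); the cylinder at (9.5, 2): section is a regular 16-gon, circumradius r=5 (area = (16/2)·5.000²·sin(360°/16) = 76.54 mm²); Subtracting the remaining from the first: starting from the 28.5×19.5 cube (555.75 mm²), the 7.5×17.5 cube at (12.5, 7) partially overlaps it — only the 93.75 mm² overlap (of its 131.25 mm²) is removed, clipping the outline; the 25.5×6.5 cube at (-3.5, 7) partially overlaps it — only the 94.25 mm² overlap (of its 165.75 mm²) is removed, clipping the outline; the r=5 cylinder at (9.5, 2) partially overlaps it — only the 57.47 mm² overlap (of its 76.54 mm²) is removed, clipping the outline — area = 310.28 mm². At z = 6.2: the cube is present — its section is the full 28.5×19.5 rectangle (area 555.75 mm²); the cube at (12.5, 7) (footprint 7.5×17.5) is included at this height (area 131.25 mm²); the cube at (-3.5, 7) (footprint 25.5×6.5) is included at this height (area 165.75 mm²); the cylinder at (9.5, 2) does not reach this height (z outside [-0.5, 6]); After the difference (first − rest): starting from the 28.5×19.5 cube (555.75 mm²), the 7.5×17.5 cube at (12.5, 7) partially overlaps it — only the 93.75 mm² overlap (of its 131.25 mm²) is removed, clipping the outline; the 25.5×6.5 cube at (-3.5, 7) partially overlaps it — only the 94.25 mm² overlap (of its 165.75 mm²) is removed, clipping the outline — area = 367.75 mm². Checking containment: at z = 6.2 the cross-section extends beyond the z = 5.6 cross-section by about 57.47 mm².

part overhangs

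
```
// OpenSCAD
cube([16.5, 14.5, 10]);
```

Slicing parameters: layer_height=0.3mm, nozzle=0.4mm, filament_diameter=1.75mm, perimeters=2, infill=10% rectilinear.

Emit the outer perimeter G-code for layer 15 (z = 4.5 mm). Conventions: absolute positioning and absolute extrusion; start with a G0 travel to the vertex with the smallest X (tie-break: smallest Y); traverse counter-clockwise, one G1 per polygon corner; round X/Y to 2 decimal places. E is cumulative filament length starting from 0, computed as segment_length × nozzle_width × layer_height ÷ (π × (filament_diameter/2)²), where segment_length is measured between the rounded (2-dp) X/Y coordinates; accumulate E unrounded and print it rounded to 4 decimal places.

G0 X0.00 Y0.00 Z4.50
G1 X16.50 Y0.00 E0.8232
G1 X16.50 Y14.50 E1.5466
G1 X0.00 Y14.50 E2.3698
G1 X0.00 Y0.00 E3.0932

At z = 4.5 mm: the 16.5×14.5 cube contributes its full rectangle. The outline is a single polygon with 4 vertices. Extrusion per mm of travel: 0.4 × 0.3 / (π × 0.875²) = 0.049890. Accumulating E over each segment gives final E = 3.0932.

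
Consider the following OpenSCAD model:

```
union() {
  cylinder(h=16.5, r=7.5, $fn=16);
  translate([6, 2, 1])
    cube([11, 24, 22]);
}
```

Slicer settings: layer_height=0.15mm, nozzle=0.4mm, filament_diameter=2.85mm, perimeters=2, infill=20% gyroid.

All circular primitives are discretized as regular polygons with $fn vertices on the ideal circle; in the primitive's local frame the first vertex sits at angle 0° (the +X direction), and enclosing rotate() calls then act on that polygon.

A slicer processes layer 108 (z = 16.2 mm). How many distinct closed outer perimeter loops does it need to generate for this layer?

At z = 16.2 mm: the r=7.5 cylinder gives a regular 16-gon of circumradius 7.5 (constant along its height); the cube at (6, 2) (footprint 11×24) is included at this height; Combining (union): the regions partially overlap (shared area 1.53 mm²), so overlapping operands fuse into one piece — 1 connected region. The result has 1 disconnected region.

1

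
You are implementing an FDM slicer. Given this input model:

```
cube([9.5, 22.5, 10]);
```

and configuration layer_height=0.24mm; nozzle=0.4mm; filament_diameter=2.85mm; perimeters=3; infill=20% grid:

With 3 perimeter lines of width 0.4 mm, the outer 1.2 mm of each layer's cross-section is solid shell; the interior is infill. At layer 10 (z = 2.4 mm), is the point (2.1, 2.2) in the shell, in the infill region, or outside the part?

At z = 2.4 mm: the cube is present — its section is the full 9.5×22.5 rectangle. Overall, the cross-section is a single solid region. The nearest boundary edge runs (0.00, 22.50)→(0.00, 0.00); distance from the point to it = 2.10 mm. The point is inside the cross-section and 2.10 mm from the nearest boundary — more than the 1.2 mm shell width (3 × 0.4), so it's in the infill interior.

infill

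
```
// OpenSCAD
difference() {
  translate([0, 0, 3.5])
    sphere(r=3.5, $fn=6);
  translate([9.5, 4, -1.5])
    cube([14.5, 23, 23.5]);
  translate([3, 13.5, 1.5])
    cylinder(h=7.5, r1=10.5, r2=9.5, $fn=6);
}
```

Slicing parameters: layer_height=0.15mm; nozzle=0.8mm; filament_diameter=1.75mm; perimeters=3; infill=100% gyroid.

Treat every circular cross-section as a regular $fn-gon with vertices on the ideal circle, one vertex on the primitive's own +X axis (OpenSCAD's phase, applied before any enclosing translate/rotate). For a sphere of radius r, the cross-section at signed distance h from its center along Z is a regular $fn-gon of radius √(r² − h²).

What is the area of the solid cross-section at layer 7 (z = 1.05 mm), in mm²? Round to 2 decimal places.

At z = 1.05 mm: the sphere: section is a regular 6-gon, circumradius = √(r²−h²) = √(3.5²−2.45²) = 2.499 (area = (6/2)·2.499²·sin(360°/6) = 16.23 mm²); the 14.5×23 cube at (9.5, 4) contributes its full rectangle (area 333.50 mm²); the cone at (3, 13.5) does not reach this height (z outside [1.5, 9]); Taking the first minus the rest: starting from the r=3.5 sphere (16.23 mm²), the 14.5×23 cube at (9.5, 4) misses the remaining region (no effect) — area = 16.23 mm². Overall, the cross-section is a single solid region. Net area = 16.23 mm².

16.23 mm²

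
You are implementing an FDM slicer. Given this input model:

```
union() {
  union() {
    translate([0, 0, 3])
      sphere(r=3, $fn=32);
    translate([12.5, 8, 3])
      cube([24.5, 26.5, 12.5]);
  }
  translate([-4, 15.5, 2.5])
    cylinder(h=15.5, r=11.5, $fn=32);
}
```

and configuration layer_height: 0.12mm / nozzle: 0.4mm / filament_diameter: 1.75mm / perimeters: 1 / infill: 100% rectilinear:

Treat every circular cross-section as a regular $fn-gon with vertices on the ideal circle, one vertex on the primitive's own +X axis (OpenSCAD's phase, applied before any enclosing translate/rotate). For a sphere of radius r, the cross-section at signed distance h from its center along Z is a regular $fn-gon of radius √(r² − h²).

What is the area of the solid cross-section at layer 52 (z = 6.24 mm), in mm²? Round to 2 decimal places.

At z = 6.24 mm: the sphere is not intersected at this z (|z−center|=3.240 > r=3); the 24.5×26.5 cube at (12.5, 8) contributes its full rectangle (area 649.25 mm²); Taking the union: only the 24.5×26.5 cube at (12.5, 8) is present, so the union is just that shape — area = 649.25 mm²; the r=11.5 cylinder at (-4, 15.5) contributes a regular 32-gon of circumradius 11.5 (area = (32/2)·11.500²·sin(360°/32) = 412.81 mm²); Taking the union: the 2 present regions are separate (no shared area or edge), so areas and boundary lengths simply add and each stays a separate island — area = 1062.06 mm². Overall, the cross-section has 2 separate islands. Net area = 1062.06 mm².

1062.06 mm²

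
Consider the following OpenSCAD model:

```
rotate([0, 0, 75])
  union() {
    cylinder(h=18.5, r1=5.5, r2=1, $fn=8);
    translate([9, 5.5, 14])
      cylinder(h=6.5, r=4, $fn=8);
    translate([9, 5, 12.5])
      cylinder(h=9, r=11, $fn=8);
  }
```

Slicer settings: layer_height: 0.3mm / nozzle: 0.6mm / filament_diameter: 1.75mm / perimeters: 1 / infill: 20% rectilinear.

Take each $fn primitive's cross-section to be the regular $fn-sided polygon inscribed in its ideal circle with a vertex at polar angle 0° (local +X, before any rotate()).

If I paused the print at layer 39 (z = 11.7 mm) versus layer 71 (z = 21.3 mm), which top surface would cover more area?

Layer 39 (z = 11.7): the cone: at t=0.632 of its height the radius interpolates to r₁+(r₂−r₁)t = 2.654, giving a regular 8-gon of that circumradius (area = (8/2)·2.654²·sin(360°/8) = 19.92 mm²); the cylinder at (9, 5.5) is not intersected at this z (z outside [14, 20.5]); the cylinder at (9, 5) is absent (z outside [12.5, 21.5]); Merging all regions: only the cone is present, so the union is just that shape — area = 19.92 mm²; (rotated 75° about Z; rotation is an isometry so areas/perimeters/island counts are preserved). So its area = 19.92 mm². Layer 71 (z = 21.3): the cone is absent (z outside [0, 18.5]); the cylinder at (9, 5.5) is not intersected at this z (z outside [14, 20.5]); the r=11 cylinder at (9, 5) contributes a regular 8-gon of circumradius 11 (area = (8/2)·11.000²·sin(360°/8) = 342.24 mm²); Combining (union): only the r=11 cylinder at (9, 5) is present, so the union is just that shape — area = 342.24 mm²; (rotated 75° about Z; rotation is an isometry so areas/perimeters/island counts are preserved). So its area = 342.24 mm². Layer 71 is larger (342.24 vs 19.92 mm²).

layer 71 (z = 21.3 mm)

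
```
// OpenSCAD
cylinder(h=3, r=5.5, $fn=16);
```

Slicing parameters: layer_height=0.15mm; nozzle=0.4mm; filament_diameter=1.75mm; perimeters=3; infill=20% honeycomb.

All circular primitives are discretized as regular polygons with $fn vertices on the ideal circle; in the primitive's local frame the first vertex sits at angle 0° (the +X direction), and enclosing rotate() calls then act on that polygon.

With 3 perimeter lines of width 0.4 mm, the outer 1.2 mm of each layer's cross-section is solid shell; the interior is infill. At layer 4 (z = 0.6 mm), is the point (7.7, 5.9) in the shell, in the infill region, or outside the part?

At z = 0.6 mm: the r=5.5 cylinder gives a regular 16-gon of circumradius 5.5 (constant along its height). Overall, the cross-section is a single solid region. The nearest boundary edge runs (5.08, 2.10)→(3.89, 3.89); distance from the point to it = 4.29 mm. The point is not inside any of the regions above, so it lies outside the cross-section (4.29 mm from the nearest boundary).

outside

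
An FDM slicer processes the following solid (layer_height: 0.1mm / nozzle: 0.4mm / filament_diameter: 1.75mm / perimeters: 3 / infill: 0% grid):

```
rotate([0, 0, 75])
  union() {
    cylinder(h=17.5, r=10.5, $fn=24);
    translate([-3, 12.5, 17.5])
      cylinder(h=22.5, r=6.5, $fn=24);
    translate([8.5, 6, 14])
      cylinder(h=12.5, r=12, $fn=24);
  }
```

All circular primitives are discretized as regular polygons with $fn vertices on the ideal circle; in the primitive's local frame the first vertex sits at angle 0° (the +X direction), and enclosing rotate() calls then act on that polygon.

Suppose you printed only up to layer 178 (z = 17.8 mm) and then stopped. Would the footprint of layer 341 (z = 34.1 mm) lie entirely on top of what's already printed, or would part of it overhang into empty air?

entirely on top

Compare the two slices. At z = 17.8: the cylinder is not intersected at this z (z outside [0, 17.5]); the r=6.5 cylinder at (-3, 12.5) gives a regular 24-gon of circumradius 6.5 (constant along its height) (area = (24/2)·6.500²·sin(360°/24) = 131.22 mm²); the cylinder at (8.5, 6): section is a regular 24-gon, circumradius r=12 (area = (24/2)·12.000²·sin(360°/24) = 447.24 mm²); Taking the union: the regions partially overlap — summed areas 578.46 mm² minus the doubly-counted overlap 42.57 mm² gives 535.89 mm² — area = 535.89 mm²; (whole slice rotated 75° about Z — lengths, areas and connectivity unchanged). At z = 34.1: the cylinder is absent (z outside [0, 17.5]); the cylinder at (-3, 12.5): section is a regular 24-gon, circumradius r=6.5 (area = (24/2)·6.500²·sin(360°/24) = 131.22 mm²); the cylinder at (8.5, 6) does not reach this height (z outside [14, 26.5]); Combining (union): only the r=6.5 cylinder at (-3, 12.5) is present, so the union is just that shape — area = 131.22 mm²; (rotated 75° about Z; rotation is an isometry so areas/perimeters/island counts are preserved). Checking containment: the cross-section at z = 34.1 is a subset of the cross-section at z = 17.8.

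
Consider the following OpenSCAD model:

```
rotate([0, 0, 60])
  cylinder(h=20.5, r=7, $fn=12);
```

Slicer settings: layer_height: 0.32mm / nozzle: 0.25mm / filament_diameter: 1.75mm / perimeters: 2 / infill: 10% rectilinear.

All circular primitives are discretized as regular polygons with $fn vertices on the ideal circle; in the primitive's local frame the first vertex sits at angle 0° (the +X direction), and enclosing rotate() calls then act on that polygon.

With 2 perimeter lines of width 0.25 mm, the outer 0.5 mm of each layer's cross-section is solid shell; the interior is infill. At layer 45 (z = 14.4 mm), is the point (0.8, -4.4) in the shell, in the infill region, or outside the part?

At z = 14.4 mm: the r=7 cylinder contributes a regular 12-gon of circumradius 7; (whole slice rotated 60° about Z — lengths, areas and connectivity unchanged). Overall, the cross-section is a single solid region. Undo the 60° rotation: the query point maps to (-3.411, -2.893) in the un-rotated model frame. The nearest boundary edge runs (-6.06, -3.50)→(-3.50, -6.06); distance from the point to it = 2.30 mm. The point is inside the cross-section and 2.30 mm from the nearest boundary — more than the 0.5 mm shell width (2 × 0.25), so it's in the infill interior.

infill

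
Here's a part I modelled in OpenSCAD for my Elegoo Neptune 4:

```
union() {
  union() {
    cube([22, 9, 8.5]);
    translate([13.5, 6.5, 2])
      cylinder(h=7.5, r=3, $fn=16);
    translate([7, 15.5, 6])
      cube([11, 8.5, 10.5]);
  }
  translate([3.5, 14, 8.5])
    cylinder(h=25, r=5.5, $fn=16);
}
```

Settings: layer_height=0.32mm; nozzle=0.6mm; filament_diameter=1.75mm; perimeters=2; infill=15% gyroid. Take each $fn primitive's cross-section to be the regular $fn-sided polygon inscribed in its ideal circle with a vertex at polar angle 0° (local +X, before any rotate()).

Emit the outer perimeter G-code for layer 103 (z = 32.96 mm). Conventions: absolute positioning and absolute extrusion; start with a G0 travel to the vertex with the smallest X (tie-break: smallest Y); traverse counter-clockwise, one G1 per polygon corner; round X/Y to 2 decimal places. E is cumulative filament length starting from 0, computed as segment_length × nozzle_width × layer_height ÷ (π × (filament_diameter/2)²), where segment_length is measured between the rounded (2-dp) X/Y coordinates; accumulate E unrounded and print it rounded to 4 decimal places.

G0 X-2.00 Y14.00 Z32.96
G1 X-1.58 Y11.90 E0.1710
G1 X-0.39 Y10.11 E0.3425
G1 X1.40 Y8.92 E0.5141
G1 X3.50 Y8.50 E0.6851
G1 X5.60 Y8.92 E0.8560
G1 X7.39 Y10.11 E1.0276
G1 X8.58 Y11.90 E1.1992
G1 X9.00 Y14.00 E1.3701
G1 X8.58 Y16.10 E1.5411
G1 X7.39 Y17.89 E1.7127
G1 X5.60 Y19.08 E1.8842
G1 X3.50 Y19.50 E2.0552
G1 X1.40 Y19.08 E2.2261
G1 X-0.39 Y17.89 E2.3977
G1 X-1.58 Y16.10 E2.5693
G1 X-2.00 Y14.00 E2.7402

At z = 32.96 mm: the cube is absent (z outside [0, 8.5]); the cylinder at (13.5, 6.5) is absent (z outside [2, 9.5]); the cube at (7, 15.5) is not intersected at this z (z outside [6, 16.5]); Combining (union): nothing is present at this height; the r=5.5 cylinder at (3.5, 14) gives a regular 16-gon of circumradius 5.5 (constant along its height); Merging all regions: only the r=5.5 cylinder at (3.5, 14) is present, so the union is just that shape — 1 connected region. The outline is a single polygon with 16 vertices. Extrusion per mm of travel: 0.6 × 0.32 / (π × 0.875²) = 0.079824. Accumulating E over each segment gives final E = 2.7402.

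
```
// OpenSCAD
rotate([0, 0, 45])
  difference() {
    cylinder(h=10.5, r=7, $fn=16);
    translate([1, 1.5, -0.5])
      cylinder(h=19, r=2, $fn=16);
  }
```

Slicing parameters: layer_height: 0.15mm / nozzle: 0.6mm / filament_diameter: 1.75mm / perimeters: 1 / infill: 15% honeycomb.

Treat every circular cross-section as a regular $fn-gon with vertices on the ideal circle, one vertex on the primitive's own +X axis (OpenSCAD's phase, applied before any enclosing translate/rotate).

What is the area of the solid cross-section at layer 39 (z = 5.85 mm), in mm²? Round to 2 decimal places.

At z = 5.85 mm: the r=7 cylinder contributes a regular 16-gon of circumradius 7 (area = (16/2)·7.000²·sin(360°/16) = 150.01 mm²); the r=2 cylinder at (1, 1.5) contributes a regular 16-gon of circumradius 2 (area = (16/2)·2.000²·sin(360°/16) = 12.25 mm²); Taking the first minus the rest: starting from the r=7 cylinder (150.01 mm²), the r=2 cylinder at (1, 1.5) lies wholly inside it (removes its full 12.25 mm² and its 12.49 mm outline becomes a hole wall) — area = 137.77 mm²; (whole slice rotated 45° about Z — lengths, areas and connectivity unchanged). Overall, the cross-section is one region with 1 hole. Net area = 137.77 mm².

137.77 mm²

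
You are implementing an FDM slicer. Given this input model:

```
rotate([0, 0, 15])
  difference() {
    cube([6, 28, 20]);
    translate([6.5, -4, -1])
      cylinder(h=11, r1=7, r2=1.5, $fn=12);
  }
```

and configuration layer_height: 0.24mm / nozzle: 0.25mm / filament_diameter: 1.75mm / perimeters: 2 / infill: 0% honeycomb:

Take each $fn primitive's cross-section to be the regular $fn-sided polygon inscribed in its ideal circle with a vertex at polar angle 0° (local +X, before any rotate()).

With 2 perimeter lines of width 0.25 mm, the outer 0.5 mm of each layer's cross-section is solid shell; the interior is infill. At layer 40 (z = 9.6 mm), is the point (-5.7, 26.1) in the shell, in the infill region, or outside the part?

At z = 9.6 mm: the cube is present — its section is the full 6×28 rectangle; the cone at (6.5, -4) contributes a regular 12-gon of circumradius 1.700 (interpolated between r1=7 and r2=1.5 at t=0.964); Subtracting the remaining from the first: starting from the 6×28 cube, the cone at (6.5, -4) misses the remaining region (no effect) — 1 connected region; (whole slice rotated 15° about Z — lengths, areas and connectivity unchanged). Overall, the cross-section is a single solid region. Undo the 15° rotation: the query point maps to (1.249, 26.686) in the un-rotated model frame. The nearest boundary edge runs (0.00, 0.00)→(0.00, 28.00); distance from the point to it = 1.25 mm. The point is inside the cross-section and 1.25 mm from the nearest boundary — more than the 0.5 mm shell width (2 × 0.25), so it's in the infill interior.

infill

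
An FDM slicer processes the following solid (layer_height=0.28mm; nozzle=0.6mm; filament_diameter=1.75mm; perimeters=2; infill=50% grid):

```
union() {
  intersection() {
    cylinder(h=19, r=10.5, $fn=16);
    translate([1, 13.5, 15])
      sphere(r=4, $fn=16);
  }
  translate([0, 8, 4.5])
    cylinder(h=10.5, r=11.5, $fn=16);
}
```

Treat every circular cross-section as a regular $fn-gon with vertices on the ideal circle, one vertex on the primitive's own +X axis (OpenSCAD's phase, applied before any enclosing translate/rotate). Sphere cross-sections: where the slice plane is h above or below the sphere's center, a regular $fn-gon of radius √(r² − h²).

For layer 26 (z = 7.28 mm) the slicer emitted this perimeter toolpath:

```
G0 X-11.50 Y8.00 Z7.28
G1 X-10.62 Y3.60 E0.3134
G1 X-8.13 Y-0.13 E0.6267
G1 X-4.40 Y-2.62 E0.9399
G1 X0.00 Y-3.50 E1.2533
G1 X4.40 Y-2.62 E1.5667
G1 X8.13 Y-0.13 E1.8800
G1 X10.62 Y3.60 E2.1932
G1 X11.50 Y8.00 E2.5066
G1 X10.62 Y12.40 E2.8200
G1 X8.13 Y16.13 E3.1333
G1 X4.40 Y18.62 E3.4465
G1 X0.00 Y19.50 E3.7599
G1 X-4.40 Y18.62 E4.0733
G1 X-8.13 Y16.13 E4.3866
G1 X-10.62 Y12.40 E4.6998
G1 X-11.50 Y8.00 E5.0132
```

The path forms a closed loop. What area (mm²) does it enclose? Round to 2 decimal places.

Apply the shoelace formula to the sequence of (X, Y) vertices; enclosed area = 404.67 mm².

404.67 mm²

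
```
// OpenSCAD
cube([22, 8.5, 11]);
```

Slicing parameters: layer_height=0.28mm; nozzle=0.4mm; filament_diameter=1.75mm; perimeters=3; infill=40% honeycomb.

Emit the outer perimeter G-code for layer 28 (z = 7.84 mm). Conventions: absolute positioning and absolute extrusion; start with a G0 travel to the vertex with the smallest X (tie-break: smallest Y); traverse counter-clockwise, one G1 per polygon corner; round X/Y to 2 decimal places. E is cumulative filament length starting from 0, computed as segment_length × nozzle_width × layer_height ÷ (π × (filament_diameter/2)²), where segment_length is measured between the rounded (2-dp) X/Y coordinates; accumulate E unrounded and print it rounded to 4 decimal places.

G0 X0.00 Y0.00 Z7.84
G1 X22.00 Y0.00 E1.0244
G1 X22.00 Y8.50 E1.4202
G1 X0.00 Y8.50 E2.4446
G1 X0.00 Y0.00 E2.8404

At z = 7.84 mm: the 22×8.5 cube contributes its full rectangle. The outline is a single polygon with 4 vertices. Extrusion per mm of travel: 0.4 × 0.28 / (π × 0.875²) = 0.046564. Accumulating E over each segment gives final E = 2.8404.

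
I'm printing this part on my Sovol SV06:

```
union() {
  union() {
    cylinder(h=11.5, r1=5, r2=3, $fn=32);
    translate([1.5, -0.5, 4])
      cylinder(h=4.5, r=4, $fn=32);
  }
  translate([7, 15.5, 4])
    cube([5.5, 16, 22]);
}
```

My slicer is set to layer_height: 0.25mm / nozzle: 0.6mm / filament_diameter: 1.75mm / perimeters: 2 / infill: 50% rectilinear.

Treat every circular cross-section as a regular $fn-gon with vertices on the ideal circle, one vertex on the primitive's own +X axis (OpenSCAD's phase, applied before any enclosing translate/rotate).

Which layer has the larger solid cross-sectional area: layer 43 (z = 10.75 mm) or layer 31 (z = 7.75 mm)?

layer 31 (z = 7.75 mm)

Layer 43 (z = 10.75): the cone contributes a regular 32-gon of circumradius 3.130 (interpolated between r1=5 and r2=3 at t=0.935) (area = (32/2)·3.130²·sin(360°/32) = 30.59 mm²); the cylinder at (1.5, -0.5) is absent (z outside [4, 8.5]); Taking the union: only the cone is present, so the union is just that shape — area = 30.59 mm²; the cube at (7, 15.5) (footprint 5.5×16) is included at this height (area 88.00 mm²); Taking the union: the 2 present regions are separate (no shared area or edge), so areas and boundary lengths simply add and each stays a separate island — area = 118.59 mm². So its area = 118.59 mm². Layer 31 (z = 7.75): the cone contributes a regular 32-gon of circumradius 3.652 (interpolated between r1=5 and r2=3 at t=0.674) (area = (32/2)·3.652²·sin(360°/32) = 41.64 mm²); the r=4 cylinder at (1.5, -0.5) contributes a regular 32-gon of circumradius 4 (area = (32/2)·4.000²·sin(360°/32) = 49.94 mm²); Taking the union: the regions partially overlap — summed areas 91.58 mm² minus the doubly-counted overlap 33.52 mm² gives 58.06 mm² — area = 58.06 mm²; the 5.5×16 cube at (7, 15.5) contributes its full rectangle (area 88.00 mm²); Merging all regions: the 2 present regions are separate (no shared area or edge), so areas and boundary lengths simply add and each stays a separate island — area = 146.06 mm². So its area = 146.06 mm². Layer 31 is larger (146.06 vs 118.59 mm²).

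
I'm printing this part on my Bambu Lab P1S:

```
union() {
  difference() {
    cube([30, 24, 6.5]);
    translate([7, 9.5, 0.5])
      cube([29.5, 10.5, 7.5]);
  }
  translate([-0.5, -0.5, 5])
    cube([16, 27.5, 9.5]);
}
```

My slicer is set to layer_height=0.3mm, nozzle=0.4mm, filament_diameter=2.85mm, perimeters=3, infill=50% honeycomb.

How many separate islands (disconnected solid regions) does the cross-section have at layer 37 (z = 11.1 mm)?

At z = 11.1 mm: the cube is not intersected at this z (z outside [0, 6.5]); the cube at (7, 9.5) is absent (z outside [0.5, 8]); After the difference (first − rest): the first operand is absent here, so nothing remains; the cube at (-0.5, -0.5) (footprint 16×27.5) is included at this height; Merging all regions: only the 16×27.5 cube at (-0.5, -0.5) is present, so the union is just that shape — 1 connected region. Overall, the cross-section is a single solid region. Island count = 1.

1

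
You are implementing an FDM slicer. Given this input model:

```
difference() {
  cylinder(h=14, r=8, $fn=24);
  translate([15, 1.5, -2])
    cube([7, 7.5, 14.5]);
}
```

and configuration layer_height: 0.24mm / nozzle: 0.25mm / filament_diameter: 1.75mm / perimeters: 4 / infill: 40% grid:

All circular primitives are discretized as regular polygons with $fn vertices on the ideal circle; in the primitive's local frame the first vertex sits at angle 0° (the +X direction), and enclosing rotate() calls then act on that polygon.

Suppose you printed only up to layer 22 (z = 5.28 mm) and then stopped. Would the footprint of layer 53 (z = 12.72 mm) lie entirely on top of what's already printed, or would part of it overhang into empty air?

entirely on top

Compare the two slices. At z = 5.28: the r=8 cylinder gives a regular 24-gon of circumradius 8 (constant along its height) (area = (24/2)·8.000²·sin(360°/24) = 198.77 mm²); the 7×7.5 cube at (15, 1.5) contributes its full rectangle (area 52.50 mm²); Subtracting the remaining from the first: starting from the r=8 cylinder (198.77 mm²), the 7×7.5 cube at (15, 1.5) misses the remaining region (no effect) — area = 198.77 mm². At z = 12.72: the cylinder: section is a regular 24-gon, circumradius r=8 (area = (24/2)·8.000²·sin(360°/24) = 198.77 mm²); the cube at (15, 1.5) is absent (z outside [-2, 12.5]); After the difference (first − rest): none of the subtracted shapes is present at this height, so the r=8 cylinder is unchanged — area = 198.77 mm². Checking containment: the cross-section at z = 12.72 is a subset of the cross-section at z = 5.28.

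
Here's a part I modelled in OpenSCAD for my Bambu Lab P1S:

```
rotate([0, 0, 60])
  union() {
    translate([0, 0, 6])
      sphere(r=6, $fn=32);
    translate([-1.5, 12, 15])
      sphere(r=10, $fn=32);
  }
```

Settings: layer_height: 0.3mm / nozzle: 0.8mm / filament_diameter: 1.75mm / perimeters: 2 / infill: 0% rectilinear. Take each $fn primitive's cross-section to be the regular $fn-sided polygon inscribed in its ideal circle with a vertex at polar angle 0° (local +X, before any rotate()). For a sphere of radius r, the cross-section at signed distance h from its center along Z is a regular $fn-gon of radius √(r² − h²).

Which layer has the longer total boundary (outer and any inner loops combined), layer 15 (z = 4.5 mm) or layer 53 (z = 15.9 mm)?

Layer 15 (z = 4.5): the r=6 sphere contributes a regular 32-gon of circumradius √(6²−1.5²) = 5.809 (perimeter = 2·32·5.809·sin(180°/32) = 36.44 mm); the sphere at (-1.5, 12) is not intersected at this z (|z−center|=10.500 > r=10); Combining (union): only the r=6 sphere is present, so the union is just that shape — boundary = 36.44 mm; (rotated 60° about Z; rotation is an isometry so areas/perimeters/island counts are preserved). So its perimeter = 36.44 mm. Layer 53 (z = 15.9): the sphere does not reach this height (|z−center|=9.900 > r=6); the r=10 sphere at (-1.5, 12) slices to a regular 32-gon of circumradius 9.959 (√(r²−h²) with h=0.9 from center) (perimeter = 2·32·9.959·sin(180°/32) = 62.48 mm); Combining (union): only the r=10 sphere at (-1.5, 12) is present, so the union is just that shape — boundary = 62.48 mm; (whole slice rotated 60° about Z — lengths, areas and connectivity unchanged). So its perimeter = 62.48 mm. Layer 53 is larger (62.48 vs 36.44 mm).

layer 53 (z = 15.9 mm)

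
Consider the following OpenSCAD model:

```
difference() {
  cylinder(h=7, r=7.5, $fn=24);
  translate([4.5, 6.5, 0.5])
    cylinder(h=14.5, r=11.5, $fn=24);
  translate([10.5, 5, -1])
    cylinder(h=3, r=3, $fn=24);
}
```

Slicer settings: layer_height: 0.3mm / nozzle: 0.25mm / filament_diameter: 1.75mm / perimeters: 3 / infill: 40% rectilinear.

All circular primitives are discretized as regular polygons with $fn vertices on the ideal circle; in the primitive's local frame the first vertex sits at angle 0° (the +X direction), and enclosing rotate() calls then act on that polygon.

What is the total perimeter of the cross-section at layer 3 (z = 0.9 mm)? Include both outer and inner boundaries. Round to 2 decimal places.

At z = 0.9 mm: the r=7.5 cylinder contributes a regular 24-gon of circumradius 7.5 (perimeter = 2·24·7.500·sin(180°/24) = 46.99 mm); the r=11.5 cylinder at (4.5, 6.5) contributes a regular 24-gon of circumradius 11.5 (perimeter = 2·24·11.500·sin(180°/24) = 72.05 mm); the cylinder at (10.5, 5): section is a regular 24-gon, circumradius r=3 (perimeter = 2·24·3.000·sin(180°/24) = 18.80 mm); Taking the first minus the rest: starting from the r=7.5 cylinder, the r=11.5 cylinder at (4.5, 6.5) partially overlaps it — only the 126.96 mm² overlap (of its 410.75 mm²) is removed, clipping the outline; the r=3 cylinder at (10.5, 5) misses the remaining region (no effect) — boundary = 37.99 mm. Overall, the cross-section is a single solid region. Total boundary length (outer) = 37.99 mm.

37.99 mm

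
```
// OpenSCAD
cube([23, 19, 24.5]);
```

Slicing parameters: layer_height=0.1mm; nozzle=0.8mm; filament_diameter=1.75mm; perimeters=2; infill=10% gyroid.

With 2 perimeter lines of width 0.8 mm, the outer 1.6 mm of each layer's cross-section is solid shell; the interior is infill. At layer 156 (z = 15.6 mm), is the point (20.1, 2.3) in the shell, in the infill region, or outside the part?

At z = 15.6 mm: the 23×19 cube contributes its full rectangle. Overall, the cross-section is a single solid region. The nearest boundary edge runs (0.00, 0.00)→(23.00, 0.00); distance from the point to it = 2.30 mm. The point is inside the cross-section and 2.30 mm from the nearest boundary — more than the 1.6 mm shell width (2 × 0.8), so it's in the infill interior.

infill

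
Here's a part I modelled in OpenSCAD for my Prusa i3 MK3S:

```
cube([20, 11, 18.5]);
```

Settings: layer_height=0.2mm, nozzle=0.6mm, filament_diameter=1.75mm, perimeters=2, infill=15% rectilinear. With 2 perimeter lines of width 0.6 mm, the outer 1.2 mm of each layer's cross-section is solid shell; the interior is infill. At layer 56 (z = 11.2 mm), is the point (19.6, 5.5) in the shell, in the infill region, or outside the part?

At z = 11.2 mm: the 20×11 cube contributes its full rectangle. Overall, the cross-section is a single solid region. The nearest boundary edge runs (20.00, 0.00)→(20.00, 11.00); distance from the point to it = 0.40 mm. The point is inside the cross-section, 0.40 mm from the nearest boundary — within the 1.2 mm shell band (2 × 0.6).

shell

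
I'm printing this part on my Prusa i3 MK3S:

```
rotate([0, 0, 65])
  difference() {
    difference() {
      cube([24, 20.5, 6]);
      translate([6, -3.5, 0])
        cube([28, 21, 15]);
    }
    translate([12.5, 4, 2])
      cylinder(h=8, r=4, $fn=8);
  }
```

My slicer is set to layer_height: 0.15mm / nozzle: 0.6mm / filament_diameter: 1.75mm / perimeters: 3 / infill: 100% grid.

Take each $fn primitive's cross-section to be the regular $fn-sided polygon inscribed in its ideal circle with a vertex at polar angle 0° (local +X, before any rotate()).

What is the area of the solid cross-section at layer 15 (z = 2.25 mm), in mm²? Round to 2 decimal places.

177.00 mm²

At z = 2.25 mm: the cube is present — its section is the full 24×20.5 rectangle (area 492.00 mm²); the cube at (6, -3.5) is present — its section is the full 28×21 rectangle (area 588.00 mm²); After the difference (first − rest): starting from the 24×20.5 cube (492.00 mm²), the 28×21 cube at (6, -3.5) partially overlaps it — only the 315.00 mm² overlap (of its 588.00 mm²) is removed, clipping the outline — area = 177.00 mm²; the r=4 cylinder at (12.5, 4) contributes a regular 8-gon of circumradius 4 (area = (8/2)·4.000²·sin(360°/8) = 45.25 mm²); Subtracting the remaining from the first: starting from that combined region (177.00 mm²), the r=4 cylinder at (12.5, 4) misses the remaining region (no effect) — area = 177.00 mm²; (whole slice rotated 65° about Z — lengths, areas and connectivity unchanged). Overall, the cross-section is a single solid region. Net area = 177.00 mm².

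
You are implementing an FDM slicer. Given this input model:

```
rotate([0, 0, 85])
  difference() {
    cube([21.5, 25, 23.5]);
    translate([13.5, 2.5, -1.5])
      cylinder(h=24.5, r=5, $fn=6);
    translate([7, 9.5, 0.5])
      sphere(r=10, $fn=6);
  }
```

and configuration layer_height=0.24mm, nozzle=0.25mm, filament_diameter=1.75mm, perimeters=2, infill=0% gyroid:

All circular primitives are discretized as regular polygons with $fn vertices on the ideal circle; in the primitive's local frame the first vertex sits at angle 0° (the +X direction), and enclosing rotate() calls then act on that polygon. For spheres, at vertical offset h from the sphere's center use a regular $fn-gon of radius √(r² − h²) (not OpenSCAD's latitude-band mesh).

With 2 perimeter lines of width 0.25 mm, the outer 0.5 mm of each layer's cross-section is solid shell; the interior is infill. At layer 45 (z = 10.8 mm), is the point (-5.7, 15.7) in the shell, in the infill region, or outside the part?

At z = 10.8 mm: the cube is present — its section is the full 21.5×25 rectangle; the cylinder at (13.5, 2.5): section is a regular 6-gon, circumradius r=5; the sphere at (7, 9.5) is absent (|z−center|=10.300 > r=10); After the difference (first − rest): starting from the 21.5×25 cube, the r=5 cylinder at (13.5, 2.5) partially overlaps it — only the 53.87 mm² overlap (of its 64.95 mm²) is removed, clipping the outline — 1 connected region; (whole slice rotated 85° about Z — lengths, areas and connectivity unchanged). Overall, the cross-section is a single solid region. Undo the 85° rotation: the query point maps to (15.143, 7.047) in the un-rotated model frame. The nearest boundary edge runs (16.00, 6.83)→(11.00, 6.83); distance from the point to it = 0.22 mm. The point is inside the cross-section, 0.22 mm from the nearest boundary — within the 0.5 mm shell band (2 × 0.25).

shell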